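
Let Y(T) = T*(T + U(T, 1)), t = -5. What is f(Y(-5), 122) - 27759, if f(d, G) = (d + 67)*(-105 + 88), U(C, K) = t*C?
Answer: -27198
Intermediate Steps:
U(C, K) = -5*C
Y(T) = -4*T² (Y(T) = T*(T - 5*T) = T*(-4*T) = -4*T²)
f(d, G) = -1139 - 17*d (f(d, G) = (67 + d)*(-17) = -1139 - 17*d)
f(Y(-5), 122) - 27759 = (-1139 - (-68)*(-5)²) - 27759 = (-1139 - (-68)*25) - 27759 = (-1139 - 17*(-100)) - 27759 = (-1139 + 1700) - 27759 = 561 - 27759 = -27198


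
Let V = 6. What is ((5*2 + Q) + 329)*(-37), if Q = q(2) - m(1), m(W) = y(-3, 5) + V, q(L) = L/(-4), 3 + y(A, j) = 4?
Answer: -24531/2 ≈ -12266.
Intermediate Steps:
y(A, j) = 1 (y(A, j) = -3 + 4 = 1)
q(L) = -L/4 (q(L) = L*(-¼) = -L/4)
m(W) = 7 (m(W) = 1 + 6 = 7)
Q = -15/2 (Q = -¼*2 - 1*7 = -½ - 7 = -15/2 ≈ -7.5000)
((5*2 + Q) + 329)*(-37) = ((5*2 - 15/2) + 329)*(-37) = ((10 - 15/2) + 329)*(-37) = (5/2 + 329)*(-37) = (663/2)*(-37) = -24531/2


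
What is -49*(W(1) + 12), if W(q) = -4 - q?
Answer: -343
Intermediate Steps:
-49*(W(1) + 12) = -49*((-4 - 1*1) + 12) = -49*((-4 - 1) + 12) = -49*(-5 + 12) = -49*7 = -343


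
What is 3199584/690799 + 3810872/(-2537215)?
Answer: 5485485951832/1752705584785 ≈ 3.1297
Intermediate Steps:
3199584/690799 + 3810872/(-2537215) = 3199584*(1/690799) + 3810872*(-1/2537215) = 3199584/690799 - 3810872/2537215 = 5485485951832/1752705584785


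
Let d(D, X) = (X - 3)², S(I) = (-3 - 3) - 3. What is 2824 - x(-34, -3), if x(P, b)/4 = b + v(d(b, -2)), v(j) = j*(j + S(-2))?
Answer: 1236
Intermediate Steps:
S(I) = -9 (S(I) = -6 - 3 = -9)
d(D, X) = (-3 + X)²
v(j) = j*(-9 + j) (v(j) = j*(j - 9) = j*(-9 + j))
x(P, b) = 1600 + 4*b (x(P, b) = 4*(b + (-3 - 2)²*(-9 + (-3 - 2)²)) = 4*(b + (-5)²*(-9 + (-5)²)) = 4*(b + 25*(-9 + 25)) = 4*(b + 25*16) = 4*(b + 400) = 4*(400 + b) = 1600 + 4*b)
2824 - x(-34, -3) = 2824 - (1600 + 4*(-3)) = 2824 - (1600 - 12) = 2824 - 1*1588 = 2824 - 1588 = 1236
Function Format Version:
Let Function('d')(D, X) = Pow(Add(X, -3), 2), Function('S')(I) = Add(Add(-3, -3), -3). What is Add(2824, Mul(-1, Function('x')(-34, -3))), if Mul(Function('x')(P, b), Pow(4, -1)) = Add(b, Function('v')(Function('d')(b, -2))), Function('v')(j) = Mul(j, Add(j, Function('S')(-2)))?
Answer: 1236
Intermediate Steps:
Function('S')(I) = -9 (Function('S')(I) = Add(-6, -3) = -9)
Function('d')(D, X) = Pow(Add(-3, X), 2)
Function('v')(j) = Mul(j, Add(-9, j)) (Function('v')(j) = Mul(j, Add(j, -9)) = Mul(j, Add(-9, j)))
Function('x')(P, b) = Add(1600, Mul(4, b)) (Function('x')(P, b) = Mul(4, Add(b, Mul(Pow(Add(-3, -2), 2), Add(-9, Pow(Add(-3, -2), 2))))) = Mul(4, Add(b, Mul(Pow(-5, 2), Add(-9, Pow(-5, 2))))) = Mul(4, Add(b, Mul(25, Add(-9, 25)))) = Mul(4, Add(b, Mul(25, 16))) = Mul(4, Add(b, 400)) = Mul(4, Add(400, b)) = Add(1600, Mul(4, b)))
Add(2824, Mul(-1, Function('x')(-34, -3))) = Add(2824, Mul(-1, Add(1600, Mul(4, -3)))) = Add(2824, Mul(-1, Add(1600, -12))) = Add(2824, Mul(-1, 1588)) = Add(2824, -1588) = 1236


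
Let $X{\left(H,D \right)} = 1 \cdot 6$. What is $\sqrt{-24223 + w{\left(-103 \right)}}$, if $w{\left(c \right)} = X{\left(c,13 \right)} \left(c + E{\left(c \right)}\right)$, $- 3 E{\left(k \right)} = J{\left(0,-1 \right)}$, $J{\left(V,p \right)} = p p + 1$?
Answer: $i \sqrt{24845} \approx 157.62 i$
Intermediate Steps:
$J{\left(V,p \right)} = 1 + p^{2}$ ($J{\left(V,p \right)} = p^{2} + 1 = 1 + p^{2}$)
$X{\left(H,D \right)} = 6$
$E{\left(k \right)} = - \frac{2}{3}$ ($E{\left(k \right)} = - \frac{1 + \left(-1\right)^{2}}{3} = - \frac{1 + 1}{3} = \left(- \frac{1}{3}\right) 2 = - \frac{2}{3}$)
$w{\left(c \right)} = -4 + 6 c$ ($w{\left(c \right)} = 6 \left(c - \frac{2}{3}\right) = 6 \left(- \frac{2}{3} + c\right) = -4 + 6 c$)
$\sqrt{-24223 + w{\left(-103 \right)}} = \sqrt{-24223 + \left(-4 + 6 \left(-103\right)\right)} = \sqrt{-24223 - 622} = \sqrt{-24845} = i \sqrt{24845}$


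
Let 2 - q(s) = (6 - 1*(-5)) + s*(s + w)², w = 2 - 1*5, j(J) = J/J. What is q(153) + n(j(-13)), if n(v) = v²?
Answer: -3442508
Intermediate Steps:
j(J) = 1
w = -3 (w = 2 - 5 = -3)
q(s) = -9 - s*(-3 + s)² (q(s) = 2 - ((6 - 1*(-5)) + s*(s - 3)²) = 2 - ((6 + 5) + s*(-3 + s)²) = 2 - (11 + s*(-3 + s)²) = 2 + (-11 - s*(-3 + s)²) = -9 - s*(-3 + s)²)
q(153) + n(j(-13)) = (-9 - 1*153*(-3 + 153)²) + 1² = (-9 - 1*153*150²) + 1 = (-9 - 1*153*22500) + 1 = (-9 - 3442500) + 1 = -3442509 + 1 = -3442508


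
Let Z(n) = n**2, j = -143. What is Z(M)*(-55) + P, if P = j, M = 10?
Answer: -5643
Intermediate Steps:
P = -143
Z(M)*(-55) + P = 10**2*(-55) - 143 = 100*(-55) - 143 = -5500 - 143 = -5643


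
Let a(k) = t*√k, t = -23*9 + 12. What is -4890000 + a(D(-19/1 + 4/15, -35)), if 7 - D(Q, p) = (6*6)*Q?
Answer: -4890000 - 39*√17035 ≈ -4.8951e+6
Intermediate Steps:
t = -195 (t = -207 + 12 = -195)
D(Q, p) = 7 - 36*Q (D(Q, p) = 7 - 6*6*Q = 7 - 36*Q)
a(k) = -195*√k
-4890000 + a(D(-19/1 + 4/15, -35)) = -4890000 - 195*√(7 - 36*(-19/1 + 4/15)) = -4890000 - 195*√(7 - 36*(-19*1 + 4*(1/15))) = -4890000 - 195*√(7 - 36*(-19 + 4/15)) = -4890000 - 195*√(7 - 36*(-281/15)) = -4890000 - 195*√(7 + 3372/5) = -4890000 - 39*√17035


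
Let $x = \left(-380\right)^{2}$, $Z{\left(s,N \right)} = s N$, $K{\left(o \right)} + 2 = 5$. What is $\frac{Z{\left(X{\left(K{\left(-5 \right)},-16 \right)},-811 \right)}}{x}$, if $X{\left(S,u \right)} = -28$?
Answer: $\frac{5677}{36100} \approx 0.15726$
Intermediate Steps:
$K{\left(o \right)} = 3$ ($K{\left(o \right)} = -2 + 5 = 3$)
$Z{\left(s,N \right)} = N s$
$x = 144400$
$\frac{Z{\left(X{\left(K{\left(-5 \right)},-16 \right)},-811 \right)}}{x} = \frac{\left(-811\right) \left(-28\right)}{144400} = 22708 \cdot \frac{1}{144400} = \frac{5677}{36100}$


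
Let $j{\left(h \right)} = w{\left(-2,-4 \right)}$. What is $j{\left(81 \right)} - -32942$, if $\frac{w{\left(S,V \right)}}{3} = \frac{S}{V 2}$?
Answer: $\frac{131771}{4} \approx 32943.0$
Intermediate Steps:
$w{\left(S,V \right)} = \frac{3 S}{2 V}$ ($w{\left(S,V \right)} = 3 \frac{S}{V 2} = 3 \frac{S}{2 V} = \frac{3 S}{2 V}$)
$j{\left(h \right)} = \frac{3}{4}$ ($j{\left(h \right)} = \frac{3}{2} \left(-2\right) \frac{1}{-4} = \frac{3}{2} \left(-2\right) \left(- \frac{1}{4}\right) = \frac{3}{4}$)
$j{\left(81 \right)} - -32942 = \frac{3}{4} - -32942 = \frac{3}{4} + 32942 = \frac{131771}{4}$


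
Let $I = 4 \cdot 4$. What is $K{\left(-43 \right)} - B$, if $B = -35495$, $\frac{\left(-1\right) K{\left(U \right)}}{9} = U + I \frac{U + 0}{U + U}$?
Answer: $35810$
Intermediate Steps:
$I = 16$
$K{\left(U \right)} = -72 - 9 U$ ($K{\left(U \right)} = - 9 \left(U + 16 \frac{U + 0}{U + U}\right) = - 9 \left(U + 16 \frac{U}{2 U}\right) = - 9 \left(U + 16 U \frac{1}{2 U}\right) = - 9 \left(U + 16 \cdot \frac{1}{2}\right) = - 9 \left(U + 8\right) = - 9 \left(8 + U\right) = -72 - 9 U$)
$K{\left(-43 \right)} - B = \left(-72 - -387\right) - -35495 = \left(-72 + 387\right) + 35495 = 315 + 35495 = 35810$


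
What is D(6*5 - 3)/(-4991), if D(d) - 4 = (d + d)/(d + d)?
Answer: -5/4991 ≈ -0.0010018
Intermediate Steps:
D(d) = 5 (D(d) = 4 + (d + d)/(d + d) = 4 + (2*d)/((2*d)) = 4 + (2*d)*(1/(2*d)) = 4 + 1 = 5)
D(6*5 - 3)/(-4991) = 5/(-4991) = 5*(-1/4991) = -5/4991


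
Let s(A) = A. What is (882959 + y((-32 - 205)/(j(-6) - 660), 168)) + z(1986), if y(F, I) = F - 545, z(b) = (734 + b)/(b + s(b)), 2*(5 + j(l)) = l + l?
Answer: 587955787063/666303 ≈ 8.8242e+5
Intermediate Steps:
j(l) = -5 + l (j(l) = -5 + (l + l)/2 = -5 + (2*l)/2 = -5 + l)
z(b) = (734 + b)/(2*b) (z(b) = (734 + b)/(b + b) = (734 + b)/((2*b)) = (734 + b)*(1/(2*b)) = (734 + b)/(2*b))
y(F, I) = -545 + F
(882959 + y((-32 - 205)/(j(-6) - 660), 168)) + z(1986) = (882959 + (-545 + (-32 - 205)/((-5 - 6) - 660))) + (½)*(734 + 1986)/1986 = (882959 + (-545 - 237/(-11 - 660))) + (½)*(1/1986)*2720 = (882959 + (-545 - 237/(-671))) + 680/993 = (882959 + (-545 - 237*(-1/671))) + 680/993 = (882959 + (-545 + 237/671)) + 680/993 = (882959 - 365458/671) + 680/993 = 592100031/671 + 680/993 = 587955787063/666303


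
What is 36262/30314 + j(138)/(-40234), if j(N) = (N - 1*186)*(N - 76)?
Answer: 387294943/304913369 ≈ 1.2702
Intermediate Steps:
j(N) = (-186 + N)*(-76 + N) (j(N) = (N - 186)*(-76 + N) = (-186 + N)*(-76 + N))
36262/30314 + j(138)/(-40234) = 36262/30314 + (14136 + 138² - 262*138)/(-40234) = 36262*(1/30314) + (14136 + 19044 - 36156)*(-1/40234) = 18131/15157 - 2976*(-1/40234) = 18131/15157 + 1488/20117 = 387294943/304913369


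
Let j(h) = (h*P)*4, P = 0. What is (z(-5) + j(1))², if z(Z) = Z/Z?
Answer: 1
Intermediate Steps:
z(Z) = 1
j(h) = 0 (j(h) = (h*0)*4 = 0*4 = 0)
(z(-5) + j(1))² = (1 + 0)² = 1² = 1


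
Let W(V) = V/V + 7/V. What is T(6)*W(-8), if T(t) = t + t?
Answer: 3/2 ≈ 1.5000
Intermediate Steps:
W(V) = 1 + 7/V
T(t) = 2*t
T(6)*W(-8) = (2*6)*((7 - 8)/(-8)) = 12*(-1/8*(-1)) = 12*(1/8) = 3/2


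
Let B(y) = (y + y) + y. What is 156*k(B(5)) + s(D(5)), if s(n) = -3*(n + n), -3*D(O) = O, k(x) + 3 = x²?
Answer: 34642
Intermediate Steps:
B(y) = 3*y (B(y) = 2*y + y = 3*y)
k(x) = -3 + x²
D(O) = -O/3
s(n) = -6*n
156*k(B(5)) + s(D(5)) = 156*(-3 + (3*5)²) - (-2)*5 = 156*(-3 + 15²) - 6*(-5/3) = 156*(-3 + 225) + 10 = 156*222 + 10 = 34632 + 10 = 34642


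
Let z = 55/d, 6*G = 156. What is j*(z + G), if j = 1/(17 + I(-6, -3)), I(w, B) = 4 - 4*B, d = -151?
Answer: 3871/4983 ≈ 0.77684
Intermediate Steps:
G = 26 (G = (1/6)*156 = 26)
z = -55/151 (z = 55/(-151) = 55*(-1/151) = -55/151 ≈ -0.36424)
j = 1/33 (j = 1/(17 + (4 - 4*(-3))) = 1/(17 + (4 + 12)) = 1/(17 + 16) = 1/33 ≈ 0.030303)
j*(z + G) = (-55/151 + 26)/33 = (1/33)*(3871/151) = 3871/4983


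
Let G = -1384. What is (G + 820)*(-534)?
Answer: 301176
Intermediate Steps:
(G + 820)*(-534) = (-1384 + 820)*(-534) = -564*(-534) = 301176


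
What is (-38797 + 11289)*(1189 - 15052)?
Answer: 381343404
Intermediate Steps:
(-38797 + 11289)*(1189 - 15052) = -27508*(-13863) = 381343404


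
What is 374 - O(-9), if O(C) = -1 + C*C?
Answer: 294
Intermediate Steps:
O(C) = -1 + C²
374 - O(-9) = 374 - (-1 + (-9)²) = 374 - (-1 + 81) = 374 - 1*80 = 374 - 80 = 294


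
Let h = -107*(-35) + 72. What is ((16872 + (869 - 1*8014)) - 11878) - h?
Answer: -5968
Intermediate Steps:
h = 3817 (h = 3745 + 72 = 3817)
((16872 + (869 - 1*8014)) - 11878) - h = ((16872 + (869 - 1*8014)) - 11878) - 1*3817 = ((16872 + (869 - 8014)) - 11878) - 3817 = ((16872 - 7145) - 11878) - 3817 = (9727 - 11878) - 3817 = -2151 - 3817 = -5968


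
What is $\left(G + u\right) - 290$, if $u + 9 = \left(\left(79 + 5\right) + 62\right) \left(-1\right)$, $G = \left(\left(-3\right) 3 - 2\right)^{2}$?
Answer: $-324$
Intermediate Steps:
$G = 121$ ($G = \left(-9 - 2\right)^{2} = \left(-11\right)^{2} = 121$)
$u = -155$ ($u = -9 + \left(\left(79 + 5\right) + 62\right) \left(-1\right) = -9 + \left(84 + 62\right) \left(-1\right) = -9 + 146 \left(-1\right) = -9 - 146 = -155$)
$\left(G + u\right) - 290 = \left(121 - 155\right) - 290 = -34 + \left(-1691 + 1401\right) = -34 - 290 = -324$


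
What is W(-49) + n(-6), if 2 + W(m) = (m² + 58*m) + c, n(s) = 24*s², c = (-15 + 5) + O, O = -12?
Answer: 399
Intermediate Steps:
c = -22 (c = (-15 + 5) - 12 = -10 - 12 = -22)
W(m) = -24 + m² + 58*m (W(m) = -2 + ((m² + 58*m) - 22) = -2 + (-22 + m² + 58*m) = -24 + m² + 58*m)
W(-49) + n(-6) = (-24 + (-49)² + 58*(-49)) + 24*(-6)² = (-24 + 2401 - 2842) + 24*36 = -465 + 864 = 399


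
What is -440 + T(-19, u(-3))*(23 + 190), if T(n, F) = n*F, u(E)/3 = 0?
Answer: -440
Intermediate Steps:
u(E) = 0 (u(E) = 3*0 = 0)
T(n, F) = F*n
-440 + T(-19, u(-3))*(23 + 190) = -440 + (0*(-19))*(23 + 190) = -440 + 0*213 = -440 + 0 = -440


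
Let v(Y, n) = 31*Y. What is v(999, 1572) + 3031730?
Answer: 3062699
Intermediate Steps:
v(999, 1572) + 3031730 = 31*999 + 3031730 = 30969 + 3031730 = 3062699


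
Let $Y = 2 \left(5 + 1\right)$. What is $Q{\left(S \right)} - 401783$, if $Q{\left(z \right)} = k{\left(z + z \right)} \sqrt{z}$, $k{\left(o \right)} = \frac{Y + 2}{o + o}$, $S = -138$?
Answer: $-401783 - \frac{7 i \sqrt{138}}{276} \approx -4.0178 \cdot 10^{5} - 0.29794 i$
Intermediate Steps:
$Y = 12$ ($Y = 2 \cdot 6 = 12$)
$k{\left(o \right)} = \frac{7}{o}$ ($k{\left(o \right)} = \frac{12 + 2}{o + o} = \frac{14}{2 o} = 14 \frac{1}{2 o} = \frac{7}{o}$)
$Q{\left(z \right)} = \frac{7}{2 \sqrt{z}}$ ($Q{\left(z \right)} = \frac{7}{z + z} \sqrt{z} = \frac{7}{2 z} \sqrt{z} = \frac{7}{2 \sqrt{z}}$)
$Q{\left(S \right)} - 401783 = \frac{7}{2 i \sqrt{138}} - 401783 = \frac{7 \left(- \frac{i \sqrt{138}}{138}\right)}{2} - 401783 = - \frac{7 i \sqrt{138}}{276} - 401783 = -401783 - \frac{7 i \sqrt{138}}{276}$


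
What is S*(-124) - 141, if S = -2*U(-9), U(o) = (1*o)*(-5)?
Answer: 11019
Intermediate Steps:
U(o) = -5*o (U(o) = o*(-5) = -5*o)
S = -90 (S = -(-10)*(-9) = -2*45 = -90)
S*(-124) - 141 = -90*(-124) - 141 = 11160 - 141 = 11019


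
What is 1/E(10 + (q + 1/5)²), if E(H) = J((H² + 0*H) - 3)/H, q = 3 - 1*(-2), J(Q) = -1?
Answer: -926/25 ≈ -37.040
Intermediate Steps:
q = 5 (q = 3 + 2 = 5)
E(H) = -1/H
1/E(10 + (q + 1/5)²) = 1/(-1/(10 + (5 + 1/5)²)) = 1/(-1/(10 + (5 + ⅕)²)) = 1/(-1/(10 + (26/5)²)) = 1/(-1/(10 + 676/25)) = 1/(-1/926/25) = 1/(-1*25/926) = 1/(-25/926) = -926/25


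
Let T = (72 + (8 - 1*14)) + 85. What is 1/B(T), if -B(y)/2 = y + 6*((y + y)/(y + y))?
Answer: -1/314 ≈ -0.0031847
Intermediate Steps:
T = 151 (T = (72 + (8 - 14)) + 85 = (72 - 6) + 85 = 66 + 85 = 151)
B(y) = -12 - 2*y (B(y) = -2*(y + 6*((y + y)/(y + y))) = -2*(y + 6*((2*y)/((2*y)))) = -2*(y + 6*((2*y)*(1/(2*y)))) = -2*(y + 6*1) = -2*(y + 6) = -2*(6 + y) = -12 - 2*y)
1/B(T) = 1/(-12 - 2*151) = 1/(-12 - 302) = 1/(-314) = -1/314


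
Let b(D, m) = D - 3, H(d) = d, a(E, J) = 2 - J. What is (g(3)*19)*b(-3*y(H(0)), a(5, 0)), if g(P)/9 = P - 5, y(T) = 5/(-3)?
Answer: -684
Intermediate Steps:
y(T) = -5/3 (y(T) = 5*(-1/3) = -5/3)
b(D, m) = -3 + D
g(P) = -45 + 9*P (g(P) = 9*(P - 5) = 9*(-5 + P) = -45 + 9*P)
(g(3)*19)*b(-3*y(H(0)), a(5, 0)) = ((-45 + 9*3)*19)*(-3 - 3*(-5/3)) = ((-45 + 27)*19)*(-3 + 5) = -18*19*2 = -342*2 = -684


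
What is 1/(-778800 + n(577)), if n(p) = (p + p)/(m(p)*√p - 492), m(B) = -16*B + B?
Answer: -8415375065644758/6553894101013592767871 + 4993935*√577/13107788202027185535742 ≈ -1.2840e-6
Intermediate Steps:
m(B) = -15*B
n(p) = 2*p/(-492 - 15*p^(3/2)) (n(p) = (p + p)/((-15*p)*√p - 492) = (2*p)/(-15*p^(3/2) - 492) = (2*p)/(-492 - 15*p^(3/2)) = 2*p/(-492 - 15*p^(3/2)))
1/(-778800 + n(577)) = 1/(-778800 + (⅔)*577/(-164 - 2885*√577)) = 1/(-778800 + 1154/(3*(-164 - 2885*√577)))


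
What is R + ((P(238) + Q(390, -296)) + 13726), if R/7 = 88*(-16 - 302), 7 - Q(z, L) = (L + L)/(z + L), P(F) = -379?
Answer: -8578802/47 ≈ -1.8253e+5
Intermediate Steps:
Q(z, L) = 7 - 2*L/(L + z) (Q(z, L) = 7 - (L + L)/(z + L) = 7 - 2*L/(L + z))
R = -195888 (R = 7*(88*(-16 - 302)) = 7*(88*(-318)) = 7*(-27984) = -195888)
R + ((P(238) + Q(390, -296)) + 13726) = -195888 + ((-379 + (5*(-296) + 7*390)/(-296 + 390)) + 13726) = -195888 + ((-379 + (-1480 + 2730)/94) + 13726) = -195888 + ((-379 + (1/94)*1250) + 13726) = -195888 + ((-379 + 625/47) + 13726) = -195888 + (-17188/47 + 13726) = -195888 + 627934/47 = -8578802/47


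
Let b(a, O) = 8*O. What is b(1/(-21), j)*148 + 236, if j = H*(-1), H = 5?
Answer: -5684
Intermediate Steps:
j = -5 (j = 5*(-1) = -5)
b(1/(-21), j)*148 + 236 = (8*(-5))*148 + 236 = -40*148 + 236 = -5920 + 236 = -5684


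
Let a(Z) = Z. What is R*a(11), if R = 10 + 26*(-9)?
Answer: -2464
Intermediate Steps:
R = -224 (R = 10 - 234 = -224)
R*a(11) = -224*11 = -2464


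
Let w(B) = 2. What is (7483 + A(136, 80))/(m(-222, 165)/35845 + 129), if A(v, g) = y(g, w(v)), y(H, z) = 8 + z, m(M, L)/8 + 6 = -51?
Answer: 268586585/4623549 ≈ 58.091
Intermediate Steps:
m(M, L) = -456 (m(M, L) = -48 + 8*(-51) = -48 - 408 = -456)
A(v, g) = 10 (A(v, g) = 8 + 2 = 10)
(7483 + A(136, 80))/(m(-222, 165)/35845 + 129) = (7483 + 10)/(-456/35845 + 129) = 7493/(-456*1/35845 + 129) = 7493/(-456/35845 + 129) = 7493/(4623549/35845) = 7493*(35845/4623549) = 268586585/4623549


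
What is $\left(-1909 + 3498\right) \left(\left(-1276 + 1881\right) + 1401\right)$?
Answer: $3187534$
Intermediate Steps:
$\left(-1909 + 3498\right) \left(\left(-1276 + 1881\right) + 1401\right) = 1589 \left(605 + 1401\right) = 1589 \cdot 2006 = 3187534$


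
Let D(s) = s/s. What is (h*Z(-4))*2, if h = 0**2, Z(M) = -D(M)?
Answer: 0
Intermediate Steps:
D(s) = 1
Z(M) = -1 (Z(M) = -1*1 = -1)
h = 0
(h*Z(-4))*2 = (0*(-1))*2 = 0*2 = 0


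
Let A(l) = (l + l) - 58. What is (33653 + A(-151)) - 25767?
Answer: 7526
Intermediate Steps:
A(l) = -58 + 2*l (A(l) = 2*l - 58 = -58 + 2*l)
(33653 + A(-151)) - 25767 = (33653 + (-58 + 2*(-151))) - 25767 = (33653 + (-58 - 302)) - 25767 = (33653 - 360) - 25767 = 33293 - 25767 = 7526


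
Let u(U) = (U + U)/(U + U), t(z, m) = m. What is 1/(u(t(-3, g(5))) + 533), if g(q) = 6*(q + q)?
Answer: 1/534 ≈ 0.0018727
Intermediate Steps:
g(q) = 12*q (g(q) = 6*(2*q) = 12*q)
u(U) = 1 (u(U) = (2*U)/((2*U)) = (2*U)*(1/(2*U)) = 1)
1/(u(t(-3, g(5))) + 533) = 1/(1 + 533) = 1/534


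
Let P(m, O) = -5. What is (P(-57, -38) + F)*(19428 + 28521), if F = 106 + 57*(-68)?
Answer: -181007475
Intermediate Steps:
F = -3770 (F = 106 - 3876 = -3770)
(P(-57, -38) + F)*(19428 + 28521) = (-5 - 3770)*(19428 + 28521) = -3775*47949 = -181007475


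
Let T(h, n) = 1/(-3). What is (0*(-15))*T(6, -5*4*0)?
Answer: 0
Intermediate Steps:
T(h, n) = -⅓
(0*(-15))*T(6, -5*4*0) = (0*(-15))*(-⅓) = 0*(-⅓) = 0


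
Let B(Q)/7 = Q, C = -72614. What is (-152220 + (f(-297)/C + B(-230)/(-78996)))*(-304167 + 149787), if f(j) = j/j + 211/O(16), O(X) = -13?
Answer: 73016375011633014190/3107116753 ≈ 2.3500e+10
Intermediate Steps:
B(Q) = 7*Q
f(j) = -198/13 (f(j) = j/j + 211/(-13) = 1 + 211*(-1/13) = 1 - 211/13 = -198/13)
(-152220 + (f(-297)/C + B(-230)/(-78996)))*(-304167 + 149787) = (-152220 + (-198/13/(-72614) + (7*(-230))/(-78996)))*(-304167 + 149787) = (-152220 + (-198/13*(-1/72614) - 1610*(-1/78996)))*(-154380) = (-152220 + (99/471991 + 805/39498))*(-154380) = (-152220 + 383863057/18642700518)*(-154380) = -2837791488986903/18642700518*(-154380) = 73016375011633014190/3107116753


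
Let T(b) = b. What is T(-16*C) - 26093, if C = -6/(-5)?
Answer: -130561/5 ≈ -26112.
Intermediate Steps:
C = 6/5 (C = -6*(-⅕) = 6/5 ≈ 1.2000)
T(-16*C) - 26093 = -16*6/5 - 26093 = -96/5 - 26093 = -130561/5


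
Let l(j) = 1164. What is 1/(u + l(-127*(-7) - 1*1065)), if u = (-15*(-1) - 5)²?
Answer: 1/1264 ≈ 0.00079114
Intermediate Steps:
u = 100 (u = (15 - 5)² = 10² = 100)
1/(u + l(-127*(-7) - 1*1065)) = 1/(100 + 1164) = 1/1264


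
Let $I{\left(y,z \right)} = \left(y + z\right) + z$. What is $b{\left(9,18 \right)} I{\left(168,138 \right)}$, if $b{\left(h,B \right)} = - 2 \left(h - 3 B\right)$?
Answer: $39960$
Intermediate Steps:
$I{\left(y,z \right)} = y + 2 z$
$b{\left(h,B \right)} = - 2 h + 6 B$
$b{\left(9,18 \right)} I{\left(168,138 \right)} = \left(\left(-2\right) 9 + 6 \cdot 18\right) \left(168 + 2 \cdot 138\right) = \left(-18 + 108\right) \left(168 + 276\right) = 90 \cdot 444 = 39960$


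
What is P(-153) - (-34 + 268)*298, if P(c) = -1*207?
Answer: -69939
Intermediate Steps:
P(c) = -207
P(-153) - (-34 + 268)*298 = -207 - (-34 + 268)*298 = -207 - 234*298 = -207 - 1*69732 = -207 - 69732 = -69939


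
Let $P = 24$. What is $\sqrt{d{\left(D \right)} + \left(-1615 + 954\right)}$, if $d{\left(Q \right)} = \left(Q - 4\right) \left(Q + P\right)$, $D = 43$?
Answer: $4 \sqrt{122} \approx 44.181$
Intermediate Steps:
$d{\left(Q \right)} = \left(-4 + Q\right) \left(24 + Q\right)$ ($d{\left(Q \right)} = \left(Q - 4\right) \left(Q + 24\right) = \left(-4 + Q\right) \left(24 + Q\right)$)
$\sqrt{d{\left(D \right)} + \left(-1615 + 954\right)} = \sqrt{\left(-96 + 43^{2} + 20 \cdot 43\right) + \left(-1615 + 954\right)} = \sqrt{\left(-96 + 1849 + 860\right) - 661} = \sqrt{2613 - 661} = \sqrt{1952} = 4 \sqrt{122}$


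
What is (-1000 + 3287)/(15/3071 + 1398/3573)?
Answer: 8364842007/1448951 ≈ 5773.0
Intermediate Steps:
(-1000 + 3287)/(15/3071 + 1398/3573) = 2287/(15*(1/3071) + 1398*(1/3573)) = 2287/(15/3071 + 466/1191) = 2287/(1448951/3657561) = 2287*(3657561/1448951) = 8364842007/1448951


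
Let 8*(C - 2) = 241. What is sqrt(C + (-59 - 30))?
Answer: I*sqrt(910)/4 ≈ 7.5415*I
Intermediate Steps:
C = 257/8 (C = 2 + (1/8)*241 = 2 + 241/8 = 257/8 ≈ 32.125)
sqrt(C + (-59 - 30)) = sqrt(257/8 + (-59 - 30)) = sqrt(257/8 - 89) = sqrt(-455/8) = I*sqrt(910)/4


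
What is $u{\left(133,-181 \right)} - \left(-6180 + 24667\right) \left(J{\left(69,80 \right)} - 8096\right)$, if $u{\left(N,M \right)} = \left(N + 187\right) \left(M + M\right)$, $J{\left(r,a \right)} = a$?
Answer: $148075952$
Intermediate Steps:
$u{\left(N,M \right)} = 2 M \left(187 + N\right)$ ($u{\left(N,M \right)} = \left(187 + N\right) 2 M = 2 M \left(187 + N\right)$)
$u{\left(133,-181 \right)} - \left(-6180 + 24667\right) \left(J{\left(69,80 \right)} - 8096\right) = 2 \left(-181\right) \left(187 + 133\right) - \left(-6180 + 24667\right) \left(80 - 8096\right) = 2 \left(-181\right) 320 - 18487 \left(-8016\right) = -115840 - -148191792 = -115840 + 148191792 = 148075952$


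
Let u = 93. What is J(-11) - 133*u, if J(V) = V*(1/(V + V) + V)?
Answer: -24495/2 ≈ -12248.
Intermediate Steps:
J(V) = V*(V + 1/(2*V)) (J(V) = V*(1/(2*V) + V) = V*(V + 1/(2*V)))
J(-11) - 133*u = (1/2 + (-11)**2) - 133*93 = (1/2 + 121) - 12369 = 243/2 - 12369 = -24495/2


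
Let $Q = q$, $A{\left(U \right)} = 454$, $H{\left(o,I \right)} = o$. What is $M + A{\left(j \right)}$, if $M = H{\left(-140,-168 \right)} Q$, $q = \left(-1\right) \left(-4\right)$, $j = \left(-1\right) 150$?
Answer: $-106$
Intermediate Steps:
$j = -150$
$q = 4$
$Q = 4$
$M = -560$ ($M = \left(-140\right) 4 = -560$)
$M + A{\left(j \right)} = -560 + 454 = -106$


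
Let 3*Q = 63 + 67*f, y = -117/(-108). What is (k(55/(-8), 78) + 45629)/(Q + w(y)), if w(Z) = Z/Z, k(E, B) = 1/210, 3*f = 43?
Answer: 28746273/215530 ≈ 133.37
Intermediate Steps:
f = 43/3 (f = (⅓)*43 = 43/3 ≈ 14.333)
k(E, B) = 1/210
y = 13/12 (y = -117*(-1/108) = 13/12 ≈ 1.0833)
w(Z) = 1
Q = 3070/9 (Q = (63 + 67*(43/3))/3 = (63 + 2881/3)/3 = (⅓)*(3070/3) = 3070/9 ≈ 341.11)
(k(55/(-8), 78) + 45629)/(Q + w(y)) = (1/210 + 45629)/(3070/9 + 1) = 9582091/(210*(3079/9)) = (9582091/210)*(9/3079) = 28746273/215530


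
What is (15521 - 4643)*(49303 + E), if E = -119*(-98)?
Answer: 663177270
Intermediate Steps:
E = 11662
(15521 - 4643)*(49303 + E) = (15521 - 4643)*(49303 + 11662) = 10878*60965 = 663177270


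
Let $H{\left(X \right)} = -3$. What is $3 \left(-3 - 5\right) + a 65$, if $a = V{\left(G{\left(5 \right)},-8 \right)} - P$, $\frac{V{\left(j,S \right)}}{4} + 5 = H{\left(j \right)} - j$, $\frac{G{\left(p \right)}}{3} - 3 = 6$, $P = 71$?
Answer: $-13739$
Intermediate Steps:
$G{\left(p \right)} = 27$ ($G{\left(p \right)} = 9 + 3 \cdot 6 = 9 + 18 = 27$)
$V{\left(j,S \right)} = -32 - 4 j$ ($V{\left(j,S \right)} = -20 + 4 \left(-3 - j\right) = -20 - \left(12 + 4 j\right) = -32 - 4 j$)
$a = -211$ ($a = \left(-32 - 108\right) - 71 = -140 - 71 = -211$)
$3 \left(-3 - 5\right) + a 65 = 3 \left(-3 - 5\right) - 13715 = 3 \left(-8\right) - 13715 = -24 - 13715 = -13739$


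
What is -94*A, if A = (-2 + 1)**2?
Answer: -94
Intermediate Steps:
A = 1 (A = (-1)**2 = 1)
-94*A = -94*1 = -94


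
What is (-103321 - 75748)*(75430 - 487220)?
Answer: 73738823510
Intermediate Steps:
(-103321 - 75748)*(75430 - 487220) = -179069*(-411790) = 73738823510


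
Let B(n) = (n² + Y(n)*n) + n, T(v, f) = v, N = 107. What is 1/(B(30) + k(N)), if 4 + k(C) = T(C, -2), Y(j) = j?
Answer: 1/1933 ≈ 0.00051733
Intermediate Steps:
k(C) = -4 + C
B(n) = n + 2*n² (B(n) = (n² + n*n) + n = (n² + n²) + n = 2*n² + n = n + 2*n²)
1/(B(30) + k(N)) = 1/(30*(1 + 2*30) + (-4 + 107)) = 1/(30*(1 + 60) + 103) = 1/(30*61 + 103) = 1/(1830 + 103) = 1/1933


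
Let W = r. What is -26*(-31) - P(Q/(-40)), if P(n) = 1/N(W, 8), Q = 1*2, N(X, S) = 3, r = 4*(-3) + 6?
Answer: 2417/3 ≈ 805.67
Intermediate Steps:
r = -6 (r = -12 + 6 = -6)
W = -6
Q = 2
P(n) = 1/3
-26*(-31) - P(Q/(-40)) = -26*(-31) - 1*1/3 = 806 - 1/3 = 2417/3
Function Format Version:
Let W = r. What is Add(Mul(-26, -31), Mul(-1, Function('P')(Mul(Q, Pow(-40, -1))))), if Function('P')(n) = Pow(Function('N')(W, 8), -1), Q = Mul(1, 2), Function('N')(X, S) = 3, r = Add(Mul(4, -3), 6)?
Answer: Rational(2417, 3) ≈ 805.67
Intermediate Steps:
r = -6 (r = Add(-12, 6) = -6)
W = -6
Q = 2
Function('P')(n) = Rational(1, 3) (Function('P')(n) = Pow(3, -1) = Rational(1, 3))
Add(Mul(-26, -31), Mul(-1, Function('P')(Mul(Q, Pow(-40, -1))))) = Add(Mul(-26, -31), Mul(-1, Rational(1, 3))) = Add(806, Rational(-1, 3)) = Rational(2417, 3)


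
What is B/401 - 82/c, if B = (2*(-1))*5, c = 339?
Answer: -36272/135939 ≈ -0.26683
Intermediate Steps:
B = -10 (B = -2*5 = -10)
B/401 - 82/c = -10/401 - 82/339 = -36272/135939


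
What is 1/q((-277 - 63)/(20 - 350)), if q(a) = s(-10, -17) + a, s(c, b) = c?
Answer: -33/296 ≈ -0.11149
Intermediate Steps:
q(a) = -10 + a
1/q((-277 - 63)/(20 - 350)) = 1/(-10 + (-277 - 63)/(20 - 350)) = 1/(-10 - 340/(-330)) = 1/(-10 - 340*(-1/330)) = 1/(-10 + 34/33) = 1/(-296/33) = -33/296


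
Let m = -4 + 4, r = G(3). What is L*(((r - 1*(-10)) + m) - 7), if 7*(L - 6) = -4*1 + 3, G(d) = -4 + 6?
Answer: 205/7 ≈ 29.286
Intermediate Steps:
G(d) = 2
r = 2
m = 0
L = 41/7 (L = 6 + (-4*1 + 3)/7 = 6 + (-4 + 3)/7 = 6 + (1/7)*(-1) = 6 - 1/7 = 41/7 ≈ 5.8571)
L*(((r - 1*(-10)) + m) - 7) = 41*(((2 - 1*(-10)) + 0) - 7)/7 = 41*(((2 + 10) + 0) - 7)/7 = 41*((12 + 0) - 7)/7 = 41*(12 - 7)/7 = (41/7)*5 = 205/7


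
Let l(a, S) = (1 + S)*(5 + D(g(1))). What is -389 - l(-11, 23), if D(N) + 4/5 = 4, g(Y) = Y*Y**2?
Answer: -2929/5 ≈ -585.80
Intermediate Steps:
g(Y) = Y**3
D(N) = 16/5 (D(N) = -4/5 + 4 = 16/5)
l(a, S) = 41/5 + 41*S/5 (l(a, S) = (1 + S)*(5 + 16/5) = (1 + S)*(41/5) = 41/5 + 41*S/5)
-389 - l(-11, 23) = -389 - (41/5 + (41/5)*23) = -389 - (41/5 + 943/5) = -389 - 1*984/5 = -389 - 984/5 = -2929/5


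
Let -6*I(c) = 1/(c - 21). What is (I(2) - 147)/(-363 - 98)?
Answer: 16757/52554 ≈ 0.31885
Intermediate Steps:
I(c) = -1/(6*(-21 + c)) (I(c) = -1/(6*(c - 21)) = -1/(6*(-21 + c)))
(I(2) - 147)/(-363 - 98) = (-1/(-126 + 6*2) - 147)/(-363 - 98) = (-1/(-126 + 12) - 147)/(-461) = (-1/(-114) - 147)*(-1/461) = (-1*(-1/114) - 147)*(-1/461) = (1/114 - 147)*(-1/461) = -16757/114*(-1/461) = 16757/52554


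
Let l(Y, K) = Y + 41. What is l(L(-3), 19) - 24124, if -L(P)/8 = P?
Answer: -24059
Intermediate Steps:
L(P) = -8*P
l(Y, K) = 41 + Y
l(L(-3), 19) - 24124 = (41 - 8*(-3)) - 24124 = (41 + 24) - 24124 = 65 - 24124 = -24059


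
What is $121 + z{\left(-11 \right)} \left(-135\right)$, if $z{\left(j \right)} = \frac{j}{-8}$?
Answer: $- \frac{517}{8} \approx -64.625$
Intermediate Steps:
$z{\left(j \right)} = - \frac{j}{8}$ ($z{\left(j \right)} = j \left(- \frac{1}{8}\right) = - \frac{j}{8}$)
$121 + z{\left(-11 \right)} \left(-135\right) = 121 + \left(- \frac{1}{8}\right) \left(-11\right) \left(-135\right) = 121 + \frac{11}{8} \left(-135\right) = 121 - \frac{1485}{8} = - \frac{517}{8}$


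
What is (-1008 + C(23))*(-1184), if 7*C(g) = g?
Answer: 8327072/7 ≈ 1.1896e+6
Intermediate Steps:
C(g) = g/7
(-1008 + C(23))*(-1184) = (-1008 + (⅐)*23)*(-1184) = (-1008 + 23/7)*(-1184) = -7033/7*(-1184) = 8327072/7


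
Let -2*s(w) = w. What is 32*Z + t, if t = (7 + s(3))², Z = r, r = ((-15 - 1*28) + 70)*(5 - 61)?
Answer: -193415/4 ≈ -48354.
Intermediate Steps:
s(w) = -w/2
r = -1512 (r = ((-15 - 28) + 70)*(-56) = (-43 + 70)*(-56) = 27*(-56) = -1512)
Z = -1512
t = 121/4 (t = (7 - ½*3)² = (7 - 3/2)² = (11/2)² = 121/4 ≈ 30.250)
32*Z + t = 32*(-1512) + 121/4 = -48384 + 121/4 = -193415/4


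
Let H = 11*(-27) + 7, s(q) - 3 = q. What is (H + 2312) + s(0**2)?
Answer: 2025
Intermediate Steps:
s(q) = 3 + q
H = -290 (H = -297 + 7 = -290)
(H + 2312) + s(0**2) = (-290 + 2312) + (3 + 0**2) = 2022 + (3 + 0) = 2022 + 3 = 2025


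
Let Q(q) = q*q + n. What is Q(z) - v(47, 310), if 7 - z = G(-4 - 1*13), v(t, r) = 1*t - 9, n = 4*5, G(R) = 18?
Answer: 103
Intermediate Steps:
n = 20
v(t, r) = -9 + t (v(t, r) = t - 9 = -9 + t)
z = -11 (z = 7 - 1*18 = 7 - 18 = -11)
Q(q) = 20 + q² (Q(q) = q*q + 20 = q² + 20 = 20 + q²)
Q(z) - v(47, 310) = (20 + (-11)²) - (-9 + 47) = (20 + 121) - 1*38 = 141 - 38 = 103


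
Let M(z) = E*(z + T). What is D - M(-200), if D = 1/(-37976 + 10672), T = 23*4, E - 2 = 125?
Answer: 374501663/27304 ≈ 13716.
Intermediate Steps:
E = 127 (E = 2 + 125 = 127)
T = 92
M(z) = 11684 + 127*z (M(z) = 127*(z + 92) = 127*(92 + z) = 11684 + 127*z)
D = -1/27304 (D = 1/(-27304) = -1/27304 ≈ -3.6625e-5)
D - M(-200) = -1/27304 - (11684 + 127*(-200)) = -1/27304 - (11684 - 25400) = -1/27304 - 1*(-13716) = -1/27304 + 13716 = 374501663/27304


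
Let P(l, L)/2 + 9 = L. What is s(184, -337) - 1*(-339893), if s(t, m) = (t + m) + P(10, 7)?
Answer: 339736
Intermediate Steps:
P(l, L) = -18 + 2*L
s(t, m) = -4 + m + t (s(t, m) = (t + m) + (-18 + 2*7) = (m + t) + (-18 + 14) = (m + t) - 4 = -4 + m + t)
s(184, -337) - 1*(-339893) = (-4 - 337 + 184) - 1*(-339893) = -157 + 339893 = 339736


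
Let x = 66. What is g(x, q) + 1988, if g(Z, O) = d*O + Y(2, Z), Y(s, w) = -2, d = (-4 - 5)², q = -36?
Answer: -930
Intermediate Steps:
d = 81 (d = (-9)² = 81)
g(Z, O) = -2 + 81*O (g(Z, O) = 81*O - 2 = -2 + 81*O)
g(x, q) + 1988 = (-2 + 81*(-36)) + 1988 = (-2 - 2916) + 1988 = -2918 + 1988 = -930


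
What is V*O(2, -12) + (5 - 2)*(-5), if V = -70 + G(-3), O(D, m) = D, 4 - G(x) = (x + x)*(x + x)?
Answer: -219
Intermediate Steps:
G(x) = 4 - 4*x² (G(x) = 4 - (x + x)*(x + x) = 4 - 2*x*2*x = 4 - 4*x²)
V = -102 (V = -70 + (4 - 4*(-3)²) = -70 + (4 - 4*9) = -70 + (4 - 36) = -70 - 32 = -102)
V*O(2, -12) + (5 - 2)*(-5) = -102*2 + (5 - 2)*(-5) = -204 + 3*(-5) = -204 - 15 = -219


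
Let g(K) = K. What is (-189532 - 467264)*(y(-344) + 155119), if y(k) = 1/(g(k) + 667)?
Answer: -32907737664648/323 ≈ -1.0188e+11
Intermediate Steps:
y(k) = 1/(667 + k) (y(k) = 1/(k + 667) = 1/(667 + k))
(-189532 - 467264)*(y(-344) + 155119) = (-189532 - 467264)*(1/(667 - 344) + 155119) = -656796*(1/323 + 155119) = -656796*50103438/323 = -32907737664648/323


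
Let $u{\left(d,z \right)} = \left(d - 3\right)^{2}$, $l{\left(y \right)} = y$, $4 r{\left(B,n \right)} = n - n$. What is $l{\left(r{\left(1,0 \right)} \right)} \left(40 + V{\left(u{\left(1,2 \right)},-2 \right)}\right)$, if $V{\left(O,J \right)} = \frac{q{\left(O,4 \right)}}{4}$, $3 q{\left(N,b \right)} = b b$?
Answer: $0$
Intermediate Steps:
$r{\left(B,n \right)} = 0$ ($r{\left(B,n \right)} = \frac{n - n}{4} = \frac{1}{4} \cdot 0 = 0$)
$q{\left(N,b \right)} = \frac{b^{2}}{3}$ ($q{\left(N,b \right)} = \frac{b b}{3} = \frac{b^{2}}{3}$)
$u{\left(d,z \right)} = \left(-3 + d\right)^{2}$
$V{\left(O,J \right)} = \frac{4}{3}$ ($V{\left(O,J \right)} = \frac{\frac{1}{3} \cdot 4^{2}}{4} = \frac{1}{3} \cdot 16 \cdot \frac{1}{4} = \frac{16}{3} \cdot \frac{1}{4} = \frac{4}{3}$)
$l{\left(r{\left(1,0 \right)} \right)} \left(40 + V{\left(u{\left(1,2 \right)},-2 \right)}\right) = 0 \left(40 + \frac{4}{3}\right) = 0 \cdot \frac{124}{3} = 0$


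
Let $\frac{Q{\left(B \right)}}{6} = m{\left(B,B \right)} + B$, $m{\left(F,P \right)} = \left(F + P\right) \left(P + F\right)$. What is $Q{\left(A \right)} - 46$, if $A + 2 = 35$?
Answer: $26288$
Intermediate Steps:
$A = 33$ ($A = -2 + 35 = 33$)
$m{\left(F,P \right)} = \left(F + P\right)^{2}$ ($m{\left(F,P \right)} = \left(F + P\right) \left(F + P\right) = \left(F + P\right)^{2}$)
$Q{\left(B \right)} = 6 B + 24 B^{2}$ ($Q{\left(B \right)} = 6 \left(\left(B + B\right)^{2} + B\right) = 6 \left(\left(2 B\right)^{2} + B\right) = 6 \left(4 B^{2} + B\right) = 6 \left(B + 4 B^{2}\right) = 6 B + 24 B^{2}$)
$Q{\left(A \right)} - 46 = 6 \cdot 33 \left(1 + 4 \cdot 33\right) - 46 = 6 \cdot 33 \left(1 + 132\right) - 46 = 6 \cdot 33 \cdot 133 - 46 = 26334 - 46 = 26288$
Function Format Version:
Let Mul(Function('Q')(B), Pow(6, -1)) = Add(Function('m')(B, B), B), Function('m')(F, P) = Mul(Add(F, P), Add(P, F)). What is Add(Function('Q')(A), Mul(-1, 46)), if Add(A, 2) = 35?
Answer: 26288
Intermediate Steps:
A = 33 (A = Add(-2, 35) = 33)
Function('m')(F, P) = Pow(Add(F, P), 2) (Function('m')(F, P) = Mul(Add(F, P), Add(F, P)) = Pow(Add(F, P), 2))
Function('Q')(B) = Add(Mul(6, B), Mul(24, Pow(B, 2))) (Function('Q')(B) = Mul(6, Add(Pow(Add(B, B), 2), B)) = Mul(6, Add(Pow(Mul(2, B), 2), B)) = Mul(6, Add(Mul(4, Pow(B, 2)), B)) = Mul(6, Add(B, Mul(4, Pow(B, 2)))) = Add(Mul(6, B), Mul(24, Pow(B, 2))))
Add(Function('Q')(A), Mul(-1, 46)) = Add(Mul(6, 33, Add(1, Mul(4, 33))), Mul(-1, 46)) = Add(Mul(6, 33, Add(1, 132)), -46) = Add(Mul(6, 33, 133), -46) = Add(26334, -46) = 26288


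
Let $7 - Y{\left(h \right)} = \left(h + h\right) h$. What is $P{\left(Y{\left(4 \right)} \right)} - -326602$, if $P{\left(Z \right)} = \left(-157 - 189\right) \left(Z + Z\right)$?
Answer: $343902$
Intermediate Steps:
$Y{\left(h \right)} = 7 - 2 h^{2}$ ($Y{\left(h \right)} = 7 - \left(h + h\right) h = 7 - 2 h h = 7 - 2 h^{2}$)
$P{\left(Z \right)} = - 692 Z$ ($P{\left(Z \right)} = - 346 \cdot 2 Z = - 692 Z$)
$P{\left(Y{\left(4 \right)} \right)} - -326602 = - 692 \left(7 - 2 \cdot 4^{2}\right) - -326602 = - 692 \left(7 - 32\right) + 326602 = \left(-692\right) \left(-25\right) + 326602 = 17300 + 326602 = 343902$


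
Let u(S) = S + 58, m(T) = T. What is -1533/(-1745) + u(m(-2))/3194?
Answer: 2497061/2786765 ≈ 0.89604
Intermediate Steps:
u(S) = 58 + S
-1533/(-1745) + u(m(-2))/3194 = -1533/(-1745) + (58 - 2)/3194 = -1533*(-1/1745) + 56*(1/3194) = 1533/1745 + 28/1597 = 2497061/2786765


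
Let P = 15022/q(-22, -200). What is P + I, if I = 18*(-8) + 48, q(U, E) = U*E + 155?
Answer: -422258/4555 ≈ -92.702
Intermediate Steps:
q(U, E) = 155 + E*U (q(U, E) = E*U + 155 = 155 + E*U)
P = 15022/4555 (P = 15022/(155 - 200*(-22)) = 15022/(155 + 4400) = 15022/4555 ≈ 3.2979)
I = -96 (I = -144 + 48 = -96)
P + I = 15022/4555 - 96 = -422258/4555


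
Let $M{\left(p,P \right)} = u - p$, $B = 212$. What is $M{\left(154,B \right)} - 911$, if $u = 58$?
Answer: $-1007$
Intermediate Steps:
$M{\left(p,P \right)} = 58 - p$
$M{\left(154,B \right)} - 911 = \left(58 - 154\right) - 911 = -96 - 911 = -1007$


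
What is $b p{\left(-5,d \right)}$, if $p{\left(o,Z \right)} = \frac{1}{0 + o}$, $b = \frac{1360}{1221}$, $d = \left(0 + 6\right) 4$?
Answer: $- \frac{272}{1221} \approx -0.22277$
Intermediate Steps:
$d = 24$ ($d = 6 \cdot 4 = 24$)
$b = \frac{1360}{1221}$ ($b = 1360 \cdot \frac{1}{1221} = \frac{1360}{1221} \approx 1.1138$)
$p{\left(o,Z \right)} = \frac{1}{o}$
$b p{\left(-5,d \right)} = \frac{1360}{1221 \left(-5\right)} = \frac{1360}{1221} \left(- \frac{1}{5}\right) = - \frac{272}{1221}$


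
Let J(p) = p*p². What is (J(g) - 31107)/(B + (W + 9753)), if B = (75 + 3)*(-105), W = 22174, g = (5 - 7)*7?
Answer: -33851/23737 ≈ -1.4261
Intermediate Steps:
g = -14 (g = -2*7 = -14)
B = -8190 (B = 78*(-105) = -8190)
J(p) = p³
(J(g) - 31107)/(B + (W + 9753)) = ((-14)³ - 31107)/(-8190 + (22174 + 9753)) = (-2744 - 31107)/(-8190 + 31927) = -33851/23737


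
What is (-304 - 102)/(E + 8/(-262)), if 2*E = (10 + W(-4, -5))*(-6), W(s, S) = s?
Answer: 26593/1181 ≈ 22.517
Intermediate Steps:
E = -18 (E = ((10 - 4)*(-6))/2 = (6*(-6))/2 = (1/2)*(-36) = -18)
(-304 - 102)/(E + 8/(-262)) = (-304 - 102)/(-18 + 8/(-262)) = -406/(-18 + 8*(-1/262)) = -406/(-18 - 4/131) = -406/(-2362/131) = -406*(-131/2362) = 26593/1181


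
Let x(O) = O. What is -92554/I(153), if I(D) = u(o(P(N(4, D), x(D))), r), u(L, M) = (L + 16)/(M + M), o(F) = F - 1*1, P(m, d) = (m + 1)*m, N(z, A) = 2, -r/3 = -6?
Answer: -158664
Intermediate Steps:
r = 18 (r = -3*(-6) = 18)
P(m, d) = m*(1 + m) (P(m, d) = (1 + m)*m = m*(1 + m))
o(F) = -1 + F (o(F) = F - 1 = -1 + F)
u(L, M) = (16 + L)/(2*M) (u(L, M) = (16 + L)/((2*M)) = (16 + L)*(1/(2*M)) = (16 + L)/(2*M))
I(D) = 7/12 (I(D) = (½)*(16 + (-1 + 2*(1 + 2)))/18 = (½)*(1/18)*(16 + (-1 + 2*3)) = (½)*(1/18)*(16 + (-1 + 6)) = (½)*(1/18)*(16 + 5) = (½)*(1/18)*21 = 7/12)
-92554/I(153) = -92554/7/12 = -92554*12/7 = -158664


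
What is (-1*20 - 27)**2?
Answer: 2209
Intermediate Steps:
(-1*20 - 27)**2 = (-20 - 27)**2 = (-47)**2 = 2209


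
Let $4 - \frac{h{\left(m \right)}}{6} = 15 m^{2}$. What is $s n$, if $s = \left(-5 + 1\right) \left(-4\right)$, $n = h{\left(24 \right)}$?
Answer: $-829056$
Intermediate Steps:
$h{\left(m \right)} = 24 - 90 m^{2}$ ($h{\left(m \right)} = 24 - 6 \cdot 15 m^{2} = 24 - 90 m^{2}$)
$n = -51816$ ($n = 24 - 90 \cdot 24^{2} = 24 - 51840 = -51816$)
$s = 16$ ($s = \left(-4\right) \left(-4\right) = 16$)
$s n = 16 \left(-51816\right) = -829056$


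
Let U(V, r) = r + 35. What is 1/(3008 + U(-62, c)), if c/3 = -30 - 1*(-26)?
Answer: 1/3031 ≈ 0.00032992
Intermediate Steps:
c = -12 (c = 3*(-30 - 1*(-26)) = 3*(-30 + 26) = 3*(-4) = -12)
U(V, r) = 35 + r
1/(3008 + U(-62, c)) = 1/(3008 + (35 - 12)) = 1/(3008 + 23) = 1/3031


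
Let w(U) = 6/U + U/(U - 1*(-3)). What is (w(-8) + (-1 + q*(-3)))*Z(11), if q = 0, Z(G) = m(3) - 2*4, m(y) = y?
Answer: ¾ ≈ 0.75000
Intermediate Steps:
Z(G) = -5 (Z(G) = 3 - 2*4 = 3 - 8 = -5)
w(U) = 6/U + U/(3 + U) (w(U) = 6/U + U/(U + 3) = 6/U + U/(3 + U))
(w(-8) + (-1 + q*(-3)))*Z(11) = ((18 + (-8)² + 6*(-8))/((-8)*(3 - 8)) + (-1 + 0*(-3)))*(-5) = (-⅛*(18 + 64 - 48)/(-5) + (-1 + 0))*(-5) = (-⅛*(-⅕)*34 - 1)*(-5) = (17/20 - 1)*(-5) = -3/20*(-5) = ¾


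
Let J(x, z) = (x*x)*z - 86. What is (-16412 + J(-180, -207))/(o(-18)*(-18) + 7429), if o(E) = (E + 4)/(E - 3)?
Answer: -6723298/7417 ≈ -906.47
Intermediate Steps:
J(x, z) = -86 + z*x² (J(x, z) = x²*z - 86 = z*x² - 86 = -86 + z*x²)
o(E) = (4 + E)/(-3 + E)
(-16412 + J(-180, -207))/(o(-18)*(-18) + 7429) = (-16412 + (-86 - 207*(-180)²))/(((4 - 18)/(-3 - 18))*(-18) + 7429) = (-16412 + (-86 - 207*32400))/((-14/(-21))*(-18) + 7429) = (-16412 + (-86 - 6706800))/(-1/21*(-14)*(-18) + 7429) = (-16412 - 6706886)/((⅔)*(-18) + 7429) = -6723298/(-12 + 7429) = -6723298/7417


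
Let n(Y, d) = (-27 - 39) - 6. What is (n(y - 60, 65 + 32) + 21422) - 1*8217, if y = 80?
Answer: 13133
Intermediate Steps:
n(Y, d) = -72 (n(Y, d) = -66 - 6 = -72)
(n(y - 60, 65 + 32) + 21422) - 1*8217 = (-72 + 21422) - 1*8217 = 21350 - 8217 = 13133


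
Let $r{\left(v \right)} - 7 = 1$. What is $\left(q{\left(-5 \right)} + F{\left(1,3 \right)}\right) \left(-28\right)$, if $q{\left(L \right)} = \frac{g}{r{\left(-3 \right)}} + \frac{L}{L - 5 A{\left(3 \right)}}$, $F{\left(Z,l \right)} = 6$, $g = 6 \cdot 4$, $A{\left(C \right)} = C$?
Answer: $-259$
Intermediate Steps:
$g = 24$
$r{\left(v \right)} = 8$ ($r{\left(v \right)} = 7 + 1 = 8$)
$q{\left(L \right)} = 3 + \frac{L}{-15 + L}$ ($q{\left(L \right)} = \frac{24}{8} + \frac{L}{L - 15} = 24 \cdot \frac{1}{8} + \frac{L}{L - 15} = 3 + \frac{L}{-15 + L}$)
$\left(q{\left(-5 \right)} + F{\left(1,3 \right)}\right) \left(-28\right) = \left(\frac{-45 + 4 \left(-5\right)}{-15 - 5} + 6\right) \left(-28\right) = \left(\frac{-45 - 20}{-20} + 6\right) \left(-28\right) = \left(\left(- \frac{1}{20}\right) \left(-65\right) + 6\right) \left(-28\right) = \left(\frac{13}{4} + 6\right) \left(-28\right) = \frac{37}{4} \left(-28\right) = -259$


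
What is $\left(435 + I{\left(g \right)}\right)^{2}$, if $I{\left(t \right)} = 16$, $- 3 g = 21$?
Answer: $203401$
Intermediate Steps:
$g = -7$ ($g = \left(- \frac{1}{3}\right) 21 = -7$)
$\left(435 + I{\left(g \right)}\right)^{2} = \left(435 + 16\right)^{2} = 451^{2} = 203401$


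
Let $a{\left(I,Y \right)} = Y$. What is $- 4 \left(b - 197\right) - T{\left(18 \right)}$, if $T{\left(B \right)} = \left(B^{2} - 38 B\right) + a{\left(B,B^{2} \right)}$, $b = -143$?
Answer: $1396$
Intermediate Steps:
$T{\left(B \right)} = - 38 B + 2 B^{2}$ ($T{\left(B \right)} = \left(B^{2} - 38 B\right) + B^{2} = - 38 B + 2 B^{2}$)
$- 4 \left(b - 197\right) - T{\left(18 \right)} = - 4 \left(-143 - 197\right) - 2 \cdot 18 \left(-19 + 18\right) = \left(-4\right) \left(-340\right) - 2 \cdot 18 \left(-1\right) = 1360 - -36 = 1360 + 36 = 1396$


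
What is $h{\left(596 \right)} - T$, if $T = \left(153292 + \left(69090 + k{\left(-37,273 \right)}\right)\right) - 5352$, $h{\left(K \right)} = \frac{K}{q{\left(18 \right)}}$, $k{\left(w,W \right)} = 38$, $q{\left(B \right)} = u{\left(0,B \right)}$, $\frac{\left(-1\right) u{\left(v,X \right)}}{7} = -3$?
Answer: $- \frac{4557832}{21} \approx -2.1704 \cdot 10^{5}$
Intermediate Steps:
$u{\left(v,X \right)} = 21$ ($u{\left(v,X \right)} = \left(-7\right) \left(-3\right) = 21$)
$q{\left(B \right)} = 21$
$h{\left(K \right)} = \frac{K}{21}$
$T = 217068$ ($T = \left(153292 + \left(69090 + 38\right)\right) - 5352 = \left(153292 + 69128\right) - 5352 = 222420 - 5352 = 217068$)
$h{\left(596 \right)} - T = \frac{1}{21} \cdot 596 - 217068 = \frac{596}{21} - 217068 = - \frac{4557832}{21}$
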